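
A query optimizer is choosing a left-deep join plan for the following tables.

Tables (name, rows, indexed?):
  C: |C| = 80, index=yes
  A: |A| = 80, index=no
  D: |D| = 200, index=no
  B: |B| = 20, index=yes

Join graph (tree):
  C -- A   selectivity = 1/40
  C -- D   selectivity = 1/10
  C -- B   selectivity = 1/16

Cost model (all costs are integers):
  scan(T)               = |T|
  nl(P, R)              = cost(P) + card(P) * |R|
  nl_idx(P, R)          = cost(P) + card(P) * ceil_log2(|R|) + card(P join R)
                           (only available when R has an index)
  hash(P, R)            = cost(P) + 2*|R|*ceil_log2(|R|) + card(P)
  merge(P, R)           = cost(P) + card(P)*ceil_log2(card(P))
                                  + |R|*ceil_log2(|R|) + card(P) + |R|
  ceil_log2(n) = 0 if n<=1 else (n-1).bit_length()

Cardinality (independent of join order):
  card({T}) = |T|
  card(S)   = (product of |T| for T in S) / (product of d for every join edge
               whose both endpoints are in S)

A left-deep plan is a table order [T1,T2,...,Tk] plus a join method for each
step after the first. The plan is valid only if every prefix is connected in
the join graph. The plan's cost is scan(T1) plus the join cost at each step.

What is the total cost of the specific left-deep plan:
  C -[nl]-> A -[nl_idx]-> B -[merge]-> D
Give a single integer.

step 1: scan C: cost=80, card=80
step 2: join A via nl
    card(P join A) = 80*80/(40) = 160
    cost = 80 + 80*80 = 6480
step 3: join B via nl_idx
    card(P join B) = 160*20/(16) = 200
    cost = 6480 + 160*5 + 200 = 7480
step 4: join D via merge
    card(P join D) = 200*200/(10) = 4000
    cost = 7480 + 200*8 + 200*8 + 200 + 200 = 11080

11080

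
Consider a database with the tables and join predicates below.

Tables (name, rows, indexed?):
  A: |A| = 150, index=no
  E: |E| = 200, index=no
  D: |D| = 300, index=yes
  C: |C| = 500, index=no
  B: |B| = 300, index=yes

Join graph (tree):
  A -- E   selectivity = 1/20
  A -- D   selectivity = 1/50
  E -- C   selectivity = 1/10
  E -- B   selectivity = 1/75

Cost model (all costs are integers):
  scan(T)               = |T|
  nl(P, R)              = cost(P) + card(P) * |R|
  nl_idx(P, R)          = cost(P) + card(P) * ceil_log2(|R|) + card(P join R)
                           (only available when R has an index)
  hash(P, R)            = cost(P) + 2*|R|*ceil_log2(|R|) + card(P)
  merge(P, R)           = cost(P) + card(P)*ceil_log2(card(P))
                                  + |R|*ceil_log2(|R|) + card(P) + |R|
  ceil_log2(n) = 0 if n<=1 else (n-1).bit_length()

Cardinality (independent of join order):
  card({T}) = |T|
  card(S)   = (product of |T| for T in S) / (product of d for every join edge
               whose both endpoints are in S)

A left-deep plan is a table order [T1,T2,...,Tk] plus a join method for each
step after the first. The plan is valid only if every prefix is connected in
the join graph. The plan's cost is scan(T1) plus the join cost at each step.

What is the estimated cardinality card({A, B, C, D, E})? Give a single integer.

1800000

Tables in S: A(150), B(300), C(500), D(300), E(200)
Edges inside S: A-E(d=20), A-D(d=50), E-C(d=10), E-B(d=75)
numerator = 150 * 300 * 500 * 300 * 200 = 1350000000000
denominator = 20 * 50 * 10 * 75 = 750000
card(S) = 1350000000000 / 750000 = 1800000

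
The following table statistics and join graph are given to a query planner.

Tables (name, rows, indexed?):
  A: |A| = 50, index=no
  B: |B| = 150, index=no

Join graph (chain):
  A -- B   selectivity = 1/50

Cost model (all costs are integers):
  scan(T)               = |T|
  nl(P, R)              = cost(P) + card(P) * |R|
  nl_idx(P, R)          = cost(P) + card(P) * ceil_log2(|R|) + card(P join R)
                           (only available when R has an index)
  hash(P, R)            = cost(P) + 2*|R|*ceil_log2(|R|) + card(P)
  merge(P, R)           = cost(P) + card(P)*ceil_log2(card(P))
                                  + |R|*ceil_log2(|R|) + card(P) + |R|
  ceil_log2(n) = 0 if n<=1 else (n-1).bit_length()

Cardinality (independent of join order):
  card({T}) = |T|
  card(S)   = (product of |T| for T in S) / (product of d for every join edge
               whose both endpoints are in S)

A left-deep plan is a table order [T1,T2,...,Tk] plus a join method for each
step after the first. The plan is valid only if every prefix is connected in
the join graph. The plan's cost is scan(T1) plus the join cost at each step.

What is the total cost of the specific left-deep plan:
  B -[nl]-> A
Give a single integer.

step 1: scan B: cost=150, card=150
step 2: join A via nl
    card(P join A) = 150*50/(50) = 150
    cost = 150 + 150*50 = 7650

7650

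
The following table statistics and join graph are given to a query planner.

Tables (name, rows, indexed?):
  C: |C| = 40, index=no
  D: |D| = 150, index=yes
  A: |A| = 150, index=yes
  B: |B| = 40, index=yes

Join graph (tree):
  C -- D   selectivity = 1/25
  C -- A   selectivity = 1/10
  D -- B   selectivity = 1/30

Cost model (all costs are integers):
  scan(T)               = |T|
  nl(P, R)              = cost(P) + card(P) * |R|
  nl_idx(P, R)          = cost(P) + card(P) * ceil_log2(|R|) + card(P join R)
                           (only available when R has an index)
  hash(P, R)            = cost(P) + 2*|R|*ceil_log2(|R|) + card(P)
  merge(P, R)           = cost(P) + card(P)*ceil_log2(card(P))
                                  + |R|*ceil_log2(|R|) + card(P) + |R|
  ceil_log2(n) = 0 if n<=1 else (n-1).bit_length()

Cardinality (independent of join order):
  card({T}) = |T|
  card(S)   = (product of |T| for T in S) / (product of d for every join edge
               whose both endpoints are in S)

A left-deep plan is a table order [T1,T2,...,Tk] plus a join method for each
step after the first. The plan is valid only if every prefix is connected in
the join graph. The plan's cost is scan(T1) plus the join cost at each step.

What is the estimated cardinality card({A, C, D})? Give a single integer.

3600

Tables in S: A(150), C(40), D(150)
Edges inside S: C-D(d=25), C-A(d=10)
numerator = 150 * 40 * 150 = 900000
denominator = 25 * 10 = 250
card(S) = 900000 / 250 = 3600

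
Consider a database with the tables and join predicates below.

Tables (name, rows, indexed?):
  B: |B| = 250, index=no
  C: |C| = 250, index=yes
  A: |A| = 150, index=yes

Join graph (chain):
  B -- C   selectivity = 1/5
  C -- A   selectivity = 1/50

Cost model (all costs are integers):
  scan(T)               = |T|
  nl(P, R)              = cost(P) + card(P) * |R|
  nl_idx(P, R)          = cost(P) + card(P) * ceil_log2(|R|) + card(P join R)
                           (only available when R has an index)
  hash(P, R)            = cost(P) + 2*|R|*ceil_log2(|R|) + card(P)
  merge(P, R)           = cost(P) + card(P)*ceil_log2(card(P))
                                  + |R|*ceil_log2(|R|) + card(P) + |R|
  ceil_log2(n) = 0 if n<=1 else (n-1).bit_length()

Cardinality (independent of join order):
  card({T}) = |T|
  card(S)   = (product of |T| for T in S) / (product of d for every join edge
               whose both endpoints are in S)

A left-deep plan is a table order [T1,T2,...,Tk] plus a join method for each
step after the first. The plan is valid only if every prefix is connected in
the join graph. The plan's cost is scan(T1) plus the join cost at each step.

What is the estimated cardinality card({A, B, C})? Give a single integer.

37500

Tables in S: A(150), B(250), C(250)
Edges inside S: B-C(d=5), C-A(d=50)
numerator = 150 * 250 * 250 = 9375000
denominator = 5 * 50 = 250
card(S) = 9375000 / 250 = 37500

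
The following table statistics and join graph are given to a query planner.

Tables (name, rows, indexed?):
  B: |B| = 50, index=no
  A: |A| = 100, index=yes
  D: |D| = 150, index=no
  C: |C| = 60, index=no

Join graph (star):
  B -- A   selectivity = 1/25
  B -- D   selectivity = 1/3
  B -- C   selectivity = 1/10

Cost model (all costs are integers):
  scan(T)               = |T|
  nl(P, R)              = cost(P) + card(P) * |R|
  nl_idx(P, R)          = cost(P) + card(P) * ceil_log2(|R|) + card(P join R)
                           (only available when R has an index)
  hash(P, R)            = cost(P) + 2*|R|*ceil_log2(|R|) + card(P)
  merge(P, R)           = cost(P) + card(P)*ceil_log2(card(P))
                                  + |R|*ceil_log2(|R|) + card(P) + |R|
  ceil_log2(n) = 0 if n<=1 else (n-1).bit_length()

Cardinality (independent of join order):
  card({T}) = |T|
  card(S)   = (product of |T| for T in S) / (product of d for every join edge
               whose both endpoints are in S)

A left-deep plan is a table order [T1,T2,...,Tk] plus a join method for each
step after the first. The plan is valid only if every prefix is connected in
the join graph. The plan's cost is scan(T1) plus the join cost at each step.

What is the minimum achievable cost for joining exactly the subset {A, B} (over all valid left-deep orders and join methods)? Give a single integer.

Selinger DP over subsets of {A,B}:
  {B}: scan cost=50, card=50
  {A}: scan cost=100, card=100
  {AB}: card=200; try (A,nl_idx)→600, (B,hash)→800, (A,merge)→1200, (B,merge)→1250, (A,hash)→1500, (A,nl)→5050 …(+1); best=600 via (A,nl_idx)

600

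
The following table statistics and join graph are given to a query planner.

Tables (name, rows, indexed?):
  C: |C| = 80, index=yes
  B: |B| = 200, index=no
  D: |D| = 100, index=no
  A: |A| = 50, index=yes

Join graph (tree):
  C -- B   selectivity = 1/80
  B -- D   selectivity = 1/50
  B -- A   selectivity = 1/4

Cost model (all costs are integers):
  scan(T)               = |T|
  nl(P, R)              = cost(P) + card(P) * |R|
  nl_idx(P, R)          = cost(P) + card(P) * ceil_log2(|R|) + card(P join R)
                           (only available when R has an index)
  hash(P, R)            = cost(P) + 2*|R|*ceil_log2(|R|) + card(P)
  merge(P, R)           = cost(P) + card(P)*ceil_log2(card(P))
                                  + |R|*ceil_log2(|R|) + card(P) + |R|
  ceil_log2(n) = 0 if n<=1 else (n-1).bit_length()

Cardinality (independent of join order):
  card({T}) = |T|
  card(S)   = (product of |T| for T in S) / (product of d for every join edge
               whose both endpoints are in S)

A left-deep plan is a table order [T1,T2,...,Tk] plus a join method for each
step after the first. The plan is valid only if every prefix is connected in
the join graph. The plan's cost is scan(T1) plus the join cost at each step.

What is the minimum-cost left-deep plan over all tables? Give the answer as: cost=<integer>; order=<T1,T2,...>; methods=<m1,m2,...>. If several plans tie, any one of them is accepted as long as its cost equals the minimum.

Selinger DP (subsets sized 1..n):
  {C}: scan cost=80, card=80
  {B}: scan cost=200, card=200
  {D}: scan cost=100, card=100
  {A}: scan cost=50, card=50
  {BC}: card=200; try (C,hash)→1520, (C,nl_idx)→1800, (B,merge)→2520, (C,merge)→2640, (B,hash)→3360, (B,nl)→16080 …(+1); best=1520 via (C,hash)
  {BD}: card=400; try (D,hash)→1800, (B,merge)→2700, (D,merge)→2800, (B,hash)→3400, (B,nl)→20100, (D,nl)→20200; best=1800 via (D,hash)
  {AB}: card=2500; try (A,hash)→1000, (B,merge)→2200, (A,merge)→2350, (B,hash)→3300, (A,nl_idx)→3900, (B,nl)→10050 …(+1); best=1000 via (A,hash)
  {BCD}: card=400; try (D,hash)→3120, (C,hash)→3320, (D,merge)→4120, (C,nl_idx)→5000, (C,merge)→6440, (D,nl)→21520 …(+1); best=3120 via (D,hash)
  {ABC}: card=2500; try (A,hash)→2320, (A,merge)→3670, (C,hash)→4620, (A,nl_idx)→5220, (A,nl)→11520, (C,nl_idx)→21000 …(+2); best=2320 via (A,hash)
  {ABD}: card=5000; try (A,hash)→2800, (D,hash)→4900, (A,merge)→6150, (A,nl_idx)→9200, (A,nl)→21800, (D,merge)→34300 …(+1); best=2800 via (A,hash)
  {ABCD}: card=5000; try (A,hash)→4120, (D,hash)→6220, (A,merge)→7470, (C,hash)→8920, (A,nl_idx)→10520, (A,nl)→23120 …(+5); best=4120 via (A,hash)

cost=4120; order=B,C,D,A; methods=hash,hash,hash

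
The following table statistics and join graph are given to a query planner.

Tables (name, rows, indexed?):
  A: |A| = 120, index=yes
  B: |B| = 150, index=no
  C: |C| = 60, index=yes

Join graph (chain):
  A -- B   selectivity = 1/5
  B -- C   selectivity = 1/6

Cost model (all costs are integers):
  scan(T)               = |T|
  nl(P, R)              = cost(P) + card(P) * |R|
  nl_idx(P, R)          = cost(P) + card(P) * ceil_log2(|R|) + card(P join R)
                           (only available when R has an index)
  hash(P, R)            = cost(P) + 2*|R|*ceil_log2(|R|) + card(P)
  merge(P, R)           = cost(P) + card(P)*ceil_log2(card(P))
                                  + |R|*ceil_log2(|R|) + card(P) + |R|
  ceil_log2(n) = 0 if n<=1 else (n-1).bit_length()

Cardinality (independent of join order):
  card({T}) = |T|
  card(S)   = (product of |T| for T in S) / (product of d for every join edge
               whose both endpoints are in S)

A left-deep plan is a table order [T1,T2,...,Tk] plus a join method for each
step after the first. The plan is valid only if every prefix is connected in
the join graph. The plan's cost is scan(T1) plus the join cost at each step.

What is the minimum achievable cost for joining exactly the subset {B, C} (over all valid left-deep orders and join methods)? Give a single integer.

1020

Selinger DP over subsets of {B,C}:
  {B}: scan cost=150, card=150
  {C}: scan cost=60, card=60
  {BC}: card=1500; try (C,hash)→1020, (B,merge)→1830, (C,merge)→1920, (B,hash)→2520, (C,nl_idx)→2550, (B,nl)→9060 …(+1); best=1020 via (C,hash)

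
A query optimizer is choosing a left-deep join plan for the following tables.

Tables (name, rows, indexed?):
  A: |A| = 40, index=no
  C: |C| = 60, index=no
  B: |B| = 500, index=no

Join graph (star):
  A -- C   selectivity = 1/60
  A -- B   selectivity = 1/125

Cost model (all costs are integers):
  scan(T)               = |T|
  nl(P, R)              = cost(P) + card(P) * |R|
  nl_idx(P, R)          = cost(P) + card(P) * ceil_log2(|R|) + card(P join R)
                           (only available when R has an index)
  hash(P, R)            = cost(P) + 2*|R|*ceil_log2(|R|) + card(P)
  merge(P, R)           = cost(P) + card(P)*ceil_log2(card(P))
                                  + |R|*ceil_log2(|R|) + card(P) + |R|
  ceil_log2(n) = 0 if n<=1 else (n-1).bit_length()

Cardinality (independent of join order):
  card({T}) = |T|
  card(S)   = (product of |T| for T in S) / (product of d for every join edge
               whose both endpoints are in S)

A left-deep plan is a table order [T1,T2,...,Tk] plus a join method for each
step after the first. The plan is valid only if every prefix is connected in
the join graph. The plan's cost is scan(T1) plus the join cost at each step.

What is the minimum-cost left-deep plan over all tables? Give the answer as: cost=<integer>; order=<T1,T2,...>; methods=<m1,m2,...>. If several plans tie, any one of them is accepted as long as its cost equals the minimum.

Selinger DP (subsets sized 1..n):
  {A}: scan cost=40, card=40
  {C}: scan cost=60, card=60
  {B}: scan cost=500, card=500
  {AC}: card=40; try (A,hash)→600, (C,merge)→740, (A,merge)→760, (C,hash)→800, (C,nl)→2440, (A,nl)→2460; best=600 via (A,hash)
  {AB}: card=160; try (A,hash)→1480, (B,merge)→5320, (A,merge)→5780, (B,hash)→9080, (B,nl)→20040, (A,nl)→20500; best=1480 via (A,hash)
  {ABC}: card=160; try (C,hash)→2360, (C,merge)→3340, (B,merge)→5880, (B,hash)→9640, (C,nl)→11080, (B,nl)→20600; best=2360 via (C,hash)

cost=2360; order=B,A,C; methods=hash,hash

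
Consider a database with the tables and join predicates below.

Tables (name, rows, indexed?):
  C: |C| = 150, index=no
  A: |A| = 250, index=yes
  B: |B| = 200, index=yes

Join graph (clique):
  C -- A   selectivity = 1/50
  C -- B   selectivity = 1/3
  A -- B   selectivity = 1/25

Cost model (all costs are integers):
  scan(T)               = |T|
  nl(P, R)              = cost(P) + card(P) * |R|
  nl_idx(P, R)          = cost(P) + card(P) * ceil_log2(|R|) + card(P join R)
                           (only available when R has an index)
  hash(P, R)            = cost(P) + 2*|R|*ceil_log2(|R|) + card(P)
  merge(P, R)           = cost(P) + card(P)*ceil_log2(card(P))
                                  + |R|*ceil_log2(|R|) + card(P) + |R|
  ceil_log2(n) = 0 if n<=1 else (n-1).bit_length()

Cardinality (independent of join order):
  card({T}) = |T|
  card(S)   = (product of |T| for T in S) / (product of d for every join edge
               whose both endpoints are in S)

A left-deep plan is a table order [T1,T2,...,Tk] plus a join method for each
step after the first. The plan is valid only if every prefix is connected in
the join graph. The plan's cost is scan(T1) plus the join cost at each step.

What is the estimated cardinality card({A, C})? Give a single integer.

750

Tables in S: A(250), C(150)
Edges inside S: C-A(d=50)
numerator = 250 * 150 = 37500
denominator = 50 = 50
card(S) = 37500 / 50 = 750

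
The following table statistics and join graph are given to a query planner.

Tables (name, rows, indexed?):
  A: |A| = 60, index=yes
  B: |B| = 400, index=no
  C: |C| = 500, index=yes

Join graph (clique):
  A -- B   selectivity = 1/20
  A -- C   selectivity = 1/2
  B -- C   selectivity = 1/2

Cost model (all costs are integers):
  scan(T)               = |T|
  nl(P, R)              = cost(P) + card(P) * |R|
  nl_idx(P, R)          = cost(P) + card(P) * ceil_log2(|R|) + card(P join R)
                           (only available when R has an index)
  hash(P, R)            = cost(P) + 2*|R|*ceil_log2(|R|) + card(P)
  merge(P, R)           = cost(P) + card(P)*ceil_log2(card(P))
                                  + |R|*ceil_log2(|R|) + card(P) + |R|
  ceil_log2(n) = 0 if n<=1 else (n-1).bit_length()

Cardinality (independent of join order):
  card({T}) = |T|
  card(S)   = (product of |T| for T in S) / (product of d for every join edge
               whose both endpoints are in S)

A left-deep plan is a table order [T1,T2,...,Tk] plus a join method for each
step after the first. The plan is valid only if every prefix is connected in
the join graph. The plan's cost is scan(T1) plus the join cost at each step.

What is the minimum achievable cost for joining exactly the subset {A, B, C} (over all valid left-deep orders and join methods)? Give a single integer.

11720

Selinger DP over subsets of {A,B,C}:
  {A}: scan cost=60, card=60
  {B}: scan cost=400, card=400
  {C}: scan cost=500, card=500
  {AB}: card=1200; try (A,hash)→1520, (A,nl_idx)→4000, (B,merge)→4480, (A,merge)→4820, (B,hash)→7320, (B,nl)→24060 …(+1); best=1520 via (A,hash)
  {AC}: card=15000; try (A,hash)→1720, (C,merge)→5480, (A,merge)→5920, (C,hash)→9120, (C,nl_idx)→15600, (A,nl_idx)→18500 …(+2); best=1720 via (A,hash)
  {BC}: card=100000; try (B,hash)→8200, (C,merge)→9400, (B,merge)→9500, (C,hash)→9800, (C,nl_idx)→104000, (C,nl)→200400 …(+1); best=8200 via (B,hash)
  {ABC}: card=150000; try (C,hash)→11720, (C,merge)→20920, (B,hash)→23920, (A,hash)→108920, (C,nl_idx)→162320, (B,merge)→230720 …(+5); best=11720 via (C,hash)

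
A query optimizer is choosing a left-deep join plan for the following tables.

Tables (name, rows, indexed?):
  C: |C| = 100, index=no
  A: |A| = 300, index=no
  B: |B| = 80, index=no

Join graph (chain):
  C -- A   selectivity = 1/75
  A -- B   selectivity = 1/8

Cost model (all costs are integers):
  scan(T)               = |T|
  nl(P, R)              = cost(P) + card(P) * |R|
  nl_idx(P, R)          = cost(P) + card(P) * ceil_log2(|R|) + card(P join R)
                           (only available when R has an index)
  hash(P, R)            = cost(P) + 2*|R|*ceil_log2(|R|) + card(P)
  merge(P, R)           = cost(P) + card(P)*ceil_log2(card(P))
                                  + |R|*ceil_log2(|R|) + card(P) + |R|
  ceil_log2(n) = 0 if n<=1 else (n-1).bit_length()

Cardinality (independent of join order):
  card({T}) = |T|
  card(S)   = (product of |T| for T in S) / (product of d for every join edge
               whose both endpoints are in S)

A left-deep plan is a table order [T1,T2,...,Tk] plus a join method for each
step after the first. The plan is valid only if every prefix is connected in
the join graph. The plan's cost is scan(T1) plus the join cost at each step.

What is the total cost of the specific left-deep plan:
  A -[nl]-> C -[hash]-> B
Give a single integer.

step 1: scan A: cost=300, card=300
step 2: join C via nl
    card(P join C) = 300*100/(75) = 400
    cost = 300 + 300*100 = 30300
step 3: join B via hash
    card(P join B) = 400*80/(8) = 4000
    cost = 30300 + 2*80*7 + 400 = 31820

31820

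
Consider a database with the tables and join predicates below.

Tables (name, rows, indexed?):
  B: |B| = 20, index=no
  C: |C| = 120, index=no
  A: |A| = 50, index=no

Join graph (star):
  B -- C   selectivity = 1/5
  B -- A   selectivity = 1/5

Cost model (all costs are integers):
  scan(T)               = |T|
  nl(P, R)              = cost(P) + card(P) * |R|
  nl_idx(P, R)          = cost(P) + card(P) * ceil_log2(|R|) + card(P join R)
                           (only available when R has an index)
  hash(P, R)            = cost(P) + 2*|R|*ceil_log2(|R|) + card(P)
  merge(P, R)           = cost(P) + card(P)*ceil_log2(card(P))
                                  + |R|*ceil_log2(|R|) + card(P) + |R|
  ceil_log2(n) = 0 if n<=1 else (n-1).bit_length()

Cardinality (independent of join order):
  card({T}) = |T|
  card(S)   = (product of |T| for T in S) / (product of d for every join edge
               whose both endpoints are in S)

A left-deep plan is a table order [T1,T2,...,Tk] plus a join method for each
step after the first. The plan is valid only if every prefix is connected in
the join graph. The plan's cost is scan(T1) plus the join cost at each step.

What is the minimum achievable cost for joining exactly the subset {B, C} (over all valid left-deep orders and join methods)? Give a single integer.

440

Selinger DP over subsets of {B,C}:
  {B}: scan cost=20, card=20
  {C}: scan cost=120, card=120
  {BC}: card=480; try (B,hash)→440, (C,merge)→1100, (B,merge)→1200, (C,hash)→1720, (C,nl)→2420, (B,nl)→2520; best=440 via (B,hash)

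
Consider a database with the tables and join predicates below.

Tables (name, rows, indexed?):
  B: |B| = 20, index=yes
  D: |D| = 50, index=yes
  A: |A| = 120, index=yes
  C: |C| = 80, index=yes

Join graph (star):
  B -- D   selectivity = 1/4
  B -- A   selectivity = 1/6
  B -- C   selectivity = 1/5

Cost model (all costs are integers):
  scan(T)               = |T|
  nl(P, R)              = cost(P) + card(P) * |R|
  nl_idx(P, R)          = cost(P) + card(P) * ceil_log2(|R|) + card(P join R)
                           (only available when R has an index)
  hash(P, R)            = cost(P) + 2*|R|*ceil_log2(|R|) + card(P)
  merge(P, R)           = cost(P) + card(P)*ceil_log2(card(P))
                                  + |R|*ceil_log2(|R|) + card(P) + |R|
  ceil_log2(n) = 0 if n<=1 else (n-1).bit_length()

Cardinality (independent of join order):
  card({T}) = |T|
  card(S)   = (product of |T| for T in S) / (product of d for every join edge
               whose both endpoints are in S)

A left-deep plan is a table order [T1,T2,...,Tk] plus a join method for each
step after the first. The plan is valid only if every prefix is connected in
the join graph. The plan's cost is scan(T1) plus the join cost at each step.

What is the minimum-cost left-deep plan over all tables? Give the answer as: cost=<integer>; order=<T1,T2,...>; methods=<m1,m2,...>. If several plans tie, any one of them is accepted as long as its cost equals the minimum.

Selinger DP (subsets sized 1..n):
  {B}: scan cost=20, card=20
  {D}: scan cost=50, card=50
  {A}: scan cost=120, card=120
  {C}: scan cost=80, card=80
  {BD}: card=250; try (B,hash)→300, (D,nl_idx)→390, (D,merge)→490, (B,merge)→520, (B,nl_idx)→550, (D,hash)→640 …(+2); best=300 via (B,hash)
  {AB}: card=400; try (B,hash)→440, (A,nl_idx)→560, (A,merge)→1100, (B,nl_idx)→1120, (B,merge)→1200, (A,hash)→1720 …(+2); best=440 via (B,hash)
  {BC}: card=320; try (B,hash)→360, (C,nl_idx)→480, (C,merge)→780, (B,nl_idx)→800, (B,merge)→840, (C,hash)→1160 …(+2); best=360 via (B,hash)
  {ABD}: card=5000; try (D,hash)→1440, (A,hash)→2230, (A,merge)→3510, (D,merge)→4790, (A,nl_idx)→7050, (D,nl_idx)→7840 …(+2); best=1440 via (D,hash)
  {BCD}: card=4000; try (D,hash)→1280, (C,hash)→1670, (C,merge)→3190, (D,merge)→3910, (C,nl_idx)→6050, (D,nl_idx)→6280 …(+2); best=1280 via (D,hash)
  {ABC}: card=6400; try (C,hash)→1960, (A,hash)→2360, (A,merge)→4520, (C,merge)→5080, (A,nl_idx)→9000, (C,nl_idx)→9640 …(+2); best=1960 via (C,hash)
  {ABCD}: card=80000; try (A,hash)→6960, (C,hash)→7560, (D,hash)→8960, (A,merge)→54240, (C,merge)→72080, (D,merge)→91910 …(+6); best=6960 via (A,hash)

cost=6960; order=C,B,D,A; methods=hash,hash,hash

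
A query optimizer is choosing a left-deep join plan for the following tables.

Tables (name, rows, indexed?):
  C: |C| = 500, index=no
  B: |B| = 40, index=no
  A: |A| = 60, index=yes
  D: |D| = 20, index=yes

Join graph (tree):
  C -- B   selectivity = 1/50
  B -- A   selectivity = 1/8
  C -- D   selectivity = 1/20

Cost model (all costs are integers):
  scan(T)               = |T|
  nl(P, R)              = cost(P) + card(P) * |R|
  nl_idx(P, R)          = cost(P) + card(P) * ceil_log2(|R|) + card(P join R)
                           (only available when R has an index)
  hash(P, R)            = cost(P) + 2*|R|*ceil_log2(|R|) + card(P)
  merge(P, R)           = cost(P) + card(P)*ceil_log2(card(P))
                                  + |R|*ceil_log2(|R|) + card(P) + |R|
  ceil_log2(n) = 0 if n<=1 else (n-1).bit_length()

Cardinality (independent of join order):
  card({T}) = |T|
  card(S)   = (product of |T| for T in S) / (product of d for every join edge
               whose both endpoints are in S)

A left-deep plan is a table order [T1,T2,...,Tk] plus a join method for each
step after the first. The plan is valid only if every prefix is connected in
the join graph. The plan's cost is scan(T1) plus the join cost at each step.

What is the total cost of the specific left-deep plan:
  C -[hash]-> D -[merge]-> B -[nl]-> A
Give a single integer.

step 1: scan C: cost=500, card=500
step 2: join D via hash
    card(P join D) = 500*20/(20) = 500
    cost = 500 + 2*20*5 + 500 = 1200
step 3: join B via merge
    card(P join B) = 500*40/(50) = 400
    cost = 1200 + 500*9 + 40*6 + 500 + 40 = 6480
step 4: join A via nl
    card(P join A) = 400*60/(8) = 3000
    cost = 6480 + 400*60 = 30480

30480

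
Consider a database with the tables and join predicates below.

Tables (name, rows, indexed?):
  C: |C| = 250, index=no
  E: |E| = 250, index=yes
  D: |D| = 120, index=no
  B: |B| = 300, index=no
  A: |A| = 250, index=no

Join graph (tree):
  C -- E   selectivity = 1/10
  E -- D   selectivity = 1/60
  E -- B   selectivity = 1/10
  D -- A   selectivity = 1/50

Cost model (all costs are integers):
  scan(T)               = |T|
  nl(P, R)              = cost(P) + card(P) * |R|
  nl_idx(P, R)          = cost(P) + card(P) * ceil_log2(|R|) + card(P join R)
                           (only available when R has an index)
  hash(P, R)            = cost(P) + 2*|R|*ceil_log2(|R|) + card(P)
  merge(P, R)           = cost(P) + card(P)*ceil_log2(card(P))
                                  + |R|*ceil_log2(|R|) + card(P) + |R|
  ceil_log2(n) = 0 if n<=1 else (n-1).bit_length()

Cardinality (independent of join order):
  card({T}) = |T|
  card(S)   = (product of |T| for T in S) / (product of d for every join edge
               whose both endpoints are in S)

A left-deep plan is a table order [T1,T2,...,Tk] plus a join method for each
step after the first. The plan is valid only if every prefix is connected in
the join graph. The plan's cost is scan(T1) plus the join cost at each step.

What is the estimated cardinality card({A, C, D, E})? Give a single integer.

Tables in S: A(250), C(250), D(120), E(250)
Edges inside S: C-E(d=10), E-D(d=60), D-A(d=50)
numerator = 250 * 250 * 120 * 250 = 1875000000
denominator = 10 * 60 * 50 = 30000
card(S) = 1875000000 / 30000 = 62500

62500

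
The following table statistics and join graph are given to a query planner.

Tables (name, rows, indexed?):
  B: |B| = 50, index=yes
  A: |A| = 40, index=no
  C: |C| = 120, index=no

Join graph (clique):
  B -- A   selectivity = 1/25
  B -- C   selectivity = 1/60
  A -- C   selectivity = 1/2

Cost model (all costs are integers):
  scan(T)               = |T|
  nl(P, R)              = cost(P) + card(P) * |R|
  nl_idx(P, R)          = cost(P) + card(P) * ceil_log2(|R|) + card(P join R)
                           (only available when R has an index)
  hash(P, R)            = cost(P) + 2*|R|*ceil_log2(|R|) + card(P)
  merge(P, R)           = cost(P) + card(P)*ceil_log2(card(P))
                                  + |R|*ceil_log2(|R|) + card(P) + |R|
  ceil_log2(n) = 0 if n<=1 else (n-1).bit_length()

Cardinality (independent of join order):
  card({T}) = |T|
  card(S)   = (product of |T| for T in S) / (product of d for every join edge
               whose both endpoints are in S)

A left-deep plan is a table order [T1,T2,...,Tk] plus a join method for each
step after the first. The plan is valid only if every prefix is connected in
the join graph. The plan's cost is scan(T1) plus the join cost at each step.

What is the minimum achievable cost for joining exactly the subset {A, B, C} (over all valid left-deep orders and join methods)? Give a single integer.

Selinger DP over subsets of {A,B,C}:
  {B}: scan cost=50, card=50
  {A}: scan cost=40, card=40
  {C}: scan cost=120, card=120
  {AB}: card=80; try (B,nl_idx)→360, (A,hash)→580, (B,merge)→670, (B,hash)→680, (A,merge)→680, (B,nl)→2040 …(+1); best=360 via (B,nl_idx)
  {BC}: card=100; try (B,hash)→840, (B,nl_idx)→940, (C,merge)→1360, (B,merge)→1430, (C,hash)→1780, (C,nl)→6050 …(+1); best=840 via (B,hash)
  {AC}: card=2400; try (A,hash)→720, (C,merge)→1280, (A,merge)→1360, (C,hash)→1760, (C,nl)→4840, (A,nl)→4920; best=720 via (A,hash)
  {ABC}: card=80; try (A,hash)→1420, (A,merge)→1920, (C,merge)→1960, (C,hash)→2120, (B,hash)→3720, (A,nl)→4840 …(+4); best=1420 via (A,hash)

1420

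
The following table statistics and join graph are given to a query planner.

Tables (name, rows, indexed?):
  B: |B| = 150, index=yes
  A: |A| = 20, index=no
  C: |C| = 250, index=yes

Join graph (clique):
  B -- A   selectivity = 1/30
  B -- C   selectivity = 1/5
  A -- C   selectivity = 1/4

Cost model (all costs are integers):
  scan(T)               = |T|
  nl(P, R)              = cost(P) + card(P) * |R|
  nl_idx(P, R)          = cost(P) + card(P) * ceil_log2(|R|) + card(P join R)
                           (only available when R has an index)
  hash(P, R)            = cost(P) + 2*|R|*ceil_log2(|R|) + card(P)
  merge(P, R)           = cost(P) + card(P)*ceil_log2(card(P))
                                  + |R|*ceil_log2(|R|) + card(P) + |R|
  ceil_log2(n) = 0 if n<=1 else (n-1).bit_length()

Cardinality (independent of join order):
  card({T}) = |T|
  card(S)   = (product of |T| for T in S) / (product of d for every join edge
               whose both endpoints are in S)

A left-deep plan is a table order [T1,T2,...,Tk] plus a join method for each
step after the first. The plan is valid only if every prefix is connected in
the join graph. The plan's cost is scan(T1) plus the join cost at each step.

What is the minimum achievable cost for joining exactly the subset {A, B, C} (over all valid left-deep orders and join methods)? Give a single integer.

2330

Selinger DP over subsets of {A,B,C}:
  {B}: scan cost=150, card=150
  {A}: scan cost=20, card=20
  {C}: scan cost=250, card=250
  {AB}: card=100; try (B,nl_idx)→280, (A,hash)→500, (B,merge)→1490, (A,merge)→1620, (B,hash)→2440, (B,nl)→3020 …(+1); best=280 via (B,nl_idx)
  {BC}: card=7500; try (B,hash)→2900, (C,merge)→3750, (B,merge)→3850, (C,hash)→4300, (C,nl_idx)→8850, (B,nl_idx)→9750 …(+2); best=2900 via (B,hash)
  {AC}: card=1250; try (A,hash)→700, (C,nl_idx)→1430, (C,merge)→2390, (A,merge)→2620, (C,hash)→4040, (C,nl)→5020 …(+1); best=700 via (A,hash)
  {ABC}: card=1250; try (C,nl_idx)→2330, (C,merge)→3330, (B,hash)→4350, (C,hash)→4380, (A,hash)→10600, (B,nl_idx)→11950 …(+5); best=2330 via (C,nl_idx)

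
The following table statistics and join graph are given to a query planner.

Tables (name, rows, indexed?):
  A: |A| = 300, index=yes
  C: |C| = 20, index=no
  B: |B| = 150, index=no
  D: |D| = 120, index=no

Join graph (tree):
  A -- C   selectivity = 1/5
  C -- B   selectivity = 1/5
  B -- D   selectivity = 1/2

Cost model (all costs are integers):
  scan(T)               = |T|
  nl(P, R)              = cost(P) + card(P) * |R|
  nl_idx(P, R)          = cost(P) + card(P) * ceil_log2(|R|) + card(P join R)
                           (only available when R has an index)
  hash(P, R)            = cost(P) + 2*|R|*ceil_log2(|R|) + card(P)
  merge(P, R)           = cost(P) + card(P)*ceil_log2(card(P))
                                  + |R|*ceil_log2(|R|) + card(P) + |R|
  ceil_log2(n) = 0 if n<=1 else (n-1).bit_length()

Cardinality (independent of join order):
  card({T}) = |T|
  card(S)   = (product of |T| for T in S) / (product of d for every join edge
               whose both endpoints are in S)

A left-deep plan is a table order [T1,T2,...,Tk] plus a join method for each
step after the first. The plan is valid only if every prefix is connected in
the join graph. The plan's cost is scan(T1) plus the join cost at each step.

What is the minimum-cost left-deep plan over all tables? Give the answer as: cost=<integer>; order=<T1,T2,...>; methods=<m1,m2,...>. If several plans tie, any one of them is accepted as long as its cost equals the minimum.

cost=42080; order=A,C,B,D; methods=hash,hash,hash

Selinger DP (subsets sized 1..n):
  {A}: scan cost=300, card=300
  {C}: scan cost=20, card=20
  {B}: scan cost=150, card=150
  {D}: scan cost=120, card=120
  {AC}: card=1200; try (C,hash)→800, (A,nl_idx)→1400, (A,merge)→3140, (C,merge)→3420, (A,hash)→5440, (A,nl)→6020 …(+1); best=800 via (C,hash)
  {BC}: card=600; try (C,hash)→500, (B,merge)→1490, (C,merge)→1620, (B,hash)→2440, (B,nl)→3020, (C,nl)→3150; best=500 via (C,hash)
  {BD}: card=9000; try (D,hash)→1980, (B,merge)→2430, (D,merge)→2460, (B,hash)→2640, (B,nl)→18120, (D,nl)→18150; best=1980 via (D,hash)
  {ABC}: card=36000; try (B,hash)→4400, (A,hash)→6500, (A,merge)→10100, (B,merge)→16550, (A,nl_idx)→41900, (A,nl)→180500 …(+1); best=4400 via (B,hash)
  {BCD}: card=36000; try (D,hash)→2780, (D,merge)→8060, (C,hash)→11180, (D,nl)→72500, (C,merge)→137100, (C,nl)→181980; best=2780 via (D,hash)
  {ABCD}: card=2160000; try (D,hash)→42080, (A,hash)→44180, (D,merge)→617360, (A,merge)→617780, (A,nl_idx)→2486780, (D,nl)→4324400 …(+1); best=42080 via (D,hash)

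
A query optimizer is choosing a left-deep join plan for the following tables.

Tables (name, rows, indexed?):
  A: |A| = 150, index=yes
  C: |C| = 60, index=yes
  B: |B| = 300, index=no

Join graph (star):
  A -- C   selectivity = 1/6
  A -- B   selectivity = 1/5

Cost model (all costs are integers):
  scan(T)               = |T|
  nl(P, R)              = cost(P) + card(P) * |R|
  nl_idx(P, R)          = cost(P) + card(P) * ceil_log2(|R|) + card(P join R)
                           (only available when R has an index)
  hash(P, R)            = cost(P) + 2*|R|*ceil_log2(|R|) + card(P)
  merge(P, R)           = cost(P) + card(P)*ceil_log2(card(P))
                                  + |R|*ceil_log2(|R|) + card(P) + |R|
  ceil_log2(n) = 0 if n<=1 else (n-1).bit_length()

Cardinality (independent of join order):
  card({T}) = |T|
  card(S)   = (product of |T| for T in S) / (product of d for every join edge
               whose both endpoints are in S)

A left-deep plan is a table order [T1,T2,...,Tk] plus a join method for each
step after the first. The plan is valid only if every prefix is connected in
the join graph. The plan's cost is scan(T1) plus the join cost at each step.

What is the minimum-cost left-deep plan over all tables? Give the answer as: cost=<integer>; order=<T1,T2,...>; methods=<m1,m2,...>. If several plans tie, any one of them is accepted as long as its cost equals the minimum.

Selinger DP (subsets sized 1..n):
  {A}: scan cost=150, card=150
  {C}: scan cost=60, card=60
  {B}: scan cost=300, card=300
  {AC}: card=1500; try (C,hash)→1020, (A,merge)→1830, (C,merge)→1920, (A,nl_idx)→2040, (A,hash)→2520, (C,nl_idx)→2550 …(+2); best=1020 via (C,hash)
  {AB}: card=9000; try (A,hash)→3000, (B,merge)→4500, (A,merge)→4650, (B,hash)→5700, (A,nl_idx)→11700, (B,nl)→45150 …(+1); best=3000 via (A,hash)
  {ABC}: card=90000; try (B,hash)→7920, (C,hash)→12720, (B,merge)→22020, (C,merge)→138420, (C,nl_idx)→147000, (B,nl)→451020 …(+1); best=7920 via (B,hash)

cost=7920; order=A,C,B; methods=hash,hash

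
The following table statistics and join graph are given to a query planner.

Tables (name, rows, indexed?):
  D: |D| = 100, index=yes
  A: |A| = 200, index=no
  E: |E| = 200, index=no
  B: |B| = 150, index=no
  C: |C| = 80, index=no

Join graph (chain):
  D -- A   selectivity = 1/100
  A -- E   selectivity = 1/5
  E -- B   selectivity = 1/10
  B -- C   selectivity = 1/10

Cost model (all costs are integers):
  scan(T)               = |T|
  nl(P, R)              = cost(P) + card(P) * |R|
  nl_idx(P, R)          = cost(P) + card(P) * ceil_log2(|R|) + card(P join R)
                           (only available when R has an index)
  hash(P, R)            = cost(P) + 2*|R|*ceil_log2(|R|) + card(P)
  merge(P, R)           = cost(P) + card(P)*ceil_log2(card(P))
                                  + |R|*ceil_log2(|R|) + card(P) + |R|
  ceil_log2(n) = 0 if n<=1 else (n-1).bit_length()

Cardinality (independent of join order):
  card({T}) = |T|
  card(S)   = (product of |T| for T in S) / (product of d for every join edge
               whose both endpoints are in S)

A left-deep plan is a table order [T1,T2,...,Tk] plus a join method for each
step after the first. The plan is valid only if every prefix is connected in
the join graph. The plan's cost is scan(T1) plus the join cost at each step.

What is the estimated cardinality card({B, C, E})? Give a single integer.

24000

Tables in S: B(150), C(80), E(200)
Edges inside S: E-B(d=10), B-C(d=10)
numerator = 150 * 80 * 200 = 2400000
denominator = 10 * 10 = 100
card(S) = 2400000 / 100 = 24000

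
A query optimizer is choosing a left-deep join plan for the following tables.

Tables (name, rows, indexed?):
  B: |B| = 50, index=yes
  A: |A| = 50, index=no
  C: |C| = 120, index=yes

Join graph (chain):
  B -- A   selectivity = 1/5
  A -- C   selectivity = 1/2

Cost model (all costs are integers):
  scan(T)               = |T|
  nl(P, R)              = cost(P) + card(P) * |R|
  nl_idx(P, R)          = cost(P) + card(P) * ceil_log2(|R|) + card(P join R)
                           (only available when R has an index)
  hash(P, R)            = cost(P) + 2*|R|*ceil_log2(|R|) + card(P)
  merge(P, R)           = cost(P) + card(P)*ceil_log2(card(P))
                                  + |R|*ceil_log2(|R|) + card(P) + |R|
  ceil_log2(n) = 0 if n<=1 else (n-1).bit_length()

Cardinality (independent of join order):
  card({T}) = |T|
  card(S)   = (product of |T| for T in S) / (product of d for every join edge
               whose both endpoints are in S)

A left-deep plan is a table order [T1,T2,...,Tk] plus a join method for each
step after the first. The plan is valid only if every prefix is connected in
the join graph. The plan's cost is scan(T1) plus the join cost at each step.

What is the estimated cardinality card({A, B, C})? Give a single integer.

30000

Tables in S: A(50), B(50), C(120)
Edges inside S: B-A(d=5), A-C(d=2)
numerator = 50 * 50 * 120 = 300000
denominator = 5 * 2 = 10
card(S) = 300000 / 10 = 30000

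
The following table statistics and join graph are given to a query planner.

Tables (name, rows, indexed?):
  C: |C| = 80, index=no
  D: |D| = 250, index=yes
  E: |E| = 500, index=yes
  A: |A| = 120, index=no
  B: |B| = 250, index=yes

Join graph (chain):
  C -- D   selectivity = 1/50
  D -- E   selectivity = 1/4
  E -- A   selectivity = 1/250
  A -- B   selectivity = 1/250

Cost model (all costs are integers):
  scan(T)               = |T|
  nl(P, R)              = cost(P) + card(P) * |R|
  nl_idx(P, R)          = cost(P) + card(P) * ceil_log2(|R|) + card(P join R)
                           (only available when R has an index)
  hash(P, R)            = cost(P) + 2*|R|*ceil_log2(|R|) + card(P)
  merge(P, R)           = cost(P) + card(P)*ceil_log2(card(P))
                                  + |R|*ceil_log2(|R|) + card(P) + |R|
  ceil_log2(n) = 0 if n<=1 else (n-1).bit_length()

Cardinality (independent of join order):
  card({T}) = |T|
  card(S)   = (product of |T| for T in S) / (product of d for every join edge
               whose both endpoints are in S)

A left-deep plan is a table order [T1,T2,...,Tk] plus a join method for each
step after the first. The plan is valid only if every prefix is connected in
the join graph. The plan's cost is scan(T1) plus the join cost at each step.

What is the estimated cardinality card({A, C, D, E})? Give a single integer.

Tables in S: A(120), C(80), D(250), E(500)
Edges inside S: C-D(d=50), D-E(d=4), E-A(d=250)
numerator = 120 * 80 * 250 * 500 = 1200000000
denominator = 50 * 4 * 250 = 50000
card(S) = 1200000000 / 50000 = 24000

24000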